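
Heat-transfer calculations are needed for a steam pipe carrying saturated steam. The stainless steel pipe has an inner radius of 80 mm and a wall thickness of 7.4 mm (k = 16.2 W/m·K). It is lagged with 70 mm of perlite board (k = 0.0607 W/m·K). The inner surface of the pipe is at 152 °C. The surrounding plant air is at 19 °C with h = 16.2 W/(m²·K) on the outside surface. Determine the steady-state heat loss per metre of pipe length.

Cylindrical conduction, so R = ln(r₂/r₁)/(2πkL) per layer, in series:
R_stainless steel pipe wall = ln(87.4/80)/(2π×16.2×1) = 8.691×10^-4 K/W
R_perlite board = ln(157.4/87.4)/(2π×0.0607×1) = 1.543 K/W
R_outer film = 1/(h_o·2πr_oL) = 1/(16.2×2π×0.1574×1) = 0.06242 K/W
R_total = 1.606 K/W
Q = ΔT/R_total = 133/1.606

q′ ≈ 82.8 W/m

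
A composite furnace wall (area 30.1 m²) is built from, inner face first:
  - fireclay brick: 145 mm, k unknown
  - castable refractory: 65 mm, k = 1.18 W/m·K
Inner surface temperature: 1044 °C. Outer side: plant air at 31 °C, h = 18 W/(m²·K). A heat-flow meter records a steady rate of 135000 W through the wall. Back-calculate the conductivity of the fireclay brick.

k ≈ 1.26 W/(m·K)

Thermal resistances in series:
R_castable refractory = L/(kA) = 0.065/(1.18×30.1) = 0.00183 K/W
R_outer film = 1/(h_o·A) = 1/(18×30.1) = 0.001846 K/W
Sum of known resistances R_other = 0.003676 K/W
Total R = ΔT/Q = 1013/135000 = 0.007504 K/W
R_fireclay brick = R_total − R_other = 0.003828 K/W
k = L/(R·A) = 0.145/(0.003828×30.1)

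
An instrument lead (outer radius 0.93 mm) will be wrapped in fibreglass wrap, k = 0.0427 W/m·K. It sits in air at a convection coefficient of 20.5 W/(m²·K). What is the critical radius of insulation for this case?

For a cylinder r_cr = k/h = 0.0427/20.5
r_cr = 2.08 mm; since the bare radius (0.93 mm) is below r_cr, adding a thin layer of insulation will *increase* heat loss.

r_cr ≈ 2.08 mm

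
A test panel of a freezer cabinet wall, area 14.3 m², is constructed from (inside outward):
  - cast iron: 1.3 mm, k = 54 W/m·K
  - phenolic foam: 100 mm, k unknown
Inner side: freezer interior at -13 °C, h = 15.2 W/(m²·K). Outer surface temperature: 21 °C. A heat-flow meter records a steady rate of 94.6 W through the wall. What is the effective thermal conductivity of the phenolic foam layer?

Using the resistance-network approach (series):
R_inner film = 1/(h_i·A) = 1/(15.2×14.3) = 0.004601 K/W
R_cast iron = L/(kA) = 0.0013/(54×14.3) = 1.684×10^-6 K/W
Sum of known resistances R_other = 0.004602 K/W
Total R = ΔT/Q = 34/94.6 = 0.3594 K/W
R_phenolic foam = R_total − R_other = 0.3548 K/W
k = L/(R·A) = 0.1/(0.3548×14.3)

k ≈ 0.0197 W/(m·K)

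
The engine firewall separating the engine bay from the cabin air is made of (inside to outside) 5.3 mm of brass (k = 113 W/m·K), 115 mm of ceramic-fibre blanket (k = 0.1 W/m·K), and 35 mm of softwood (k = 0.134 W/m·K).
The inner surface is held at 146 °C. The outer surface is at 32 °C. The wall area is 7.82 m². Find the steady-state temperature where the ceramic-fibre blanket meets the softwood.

Treating each layer as a thermal resistance in series:
R_brass = L/(kA) = 0.0053/(113×7.82) = 5.998×10^-6 K/W
R_ceramic-fibre blanket = L/(kA) = 0.115/(0.1×7.82) = 0.1471 K/W
R_softwood = L/(kA) = 0.035/(0.134×7.82) = 0.0334 K/W
R_total = 0.1805 K/W;  Q = ΔT/R_total = 114/0.1805 = 631.7 W
T_interface = T_inner − Q·ΣR(inner→interface) = 146 − 632×0.1471

T ≈ 53.1 °C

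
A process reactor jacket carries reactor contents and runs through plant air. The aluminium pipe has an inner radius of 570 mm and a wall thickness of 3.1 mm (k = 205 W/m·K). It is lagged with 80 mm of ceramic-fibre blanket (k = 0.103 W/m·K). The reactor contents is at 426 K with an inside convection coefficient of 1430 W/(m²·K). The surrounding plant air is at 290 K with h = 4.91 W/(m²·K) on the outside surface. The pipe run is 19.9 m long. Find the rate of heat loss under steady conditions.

Q ≈ 10800 W

Per-layer cylindrical resistances, series-summed:
R_inner film = 1/(h_i·2πr₁L) = 1/(1430×2π×0.57×19.9) = 9.812×10^-6 K/W
R_aluminium pipe wall = ln(573.1/570)/(2π×205×19.9) = 2.116×10^-7 K/W
R_ceramic-fibre blanket = ln(653.1/573.1)/(2π×0.103×19.9) = 0.01015 K/W
R_outer film = 1/(h_o·2πr_oL) = 1/(4.91×2π×0.6531×19.9) = 0.002494 K/W
R_total = 0.01265 K/W
Q = ΔT/R_total = 136/0.01265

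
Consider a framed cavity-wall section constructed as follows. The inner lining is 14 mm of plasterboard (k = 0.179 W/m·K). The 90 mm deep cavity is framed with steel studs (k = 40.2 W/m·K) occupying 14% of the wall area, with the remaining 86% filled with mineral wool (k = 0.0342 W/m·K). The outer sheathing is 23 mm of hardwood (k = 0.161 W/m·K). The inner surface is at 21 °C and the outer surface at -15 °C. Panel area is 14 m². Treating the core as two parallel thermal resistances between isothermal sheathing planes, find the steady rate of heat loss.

Q ≈ 2130 W

Sheathing layers in series; stud and cavity paths in parallel between them.
R_inner = 0.014/(0.179×14) = 0.005587 K/W
R_stud  = 0.09/(40.2×0.14×14) = 0.001142 K/W
R_cav   = 0.09/(0.0342×0.86×14) = 0.2186 K/W
1/R_core = 1/R_stud + 1/R_cav → R_core = 0.001136 K/W
R_outer = 0.023/(0.161×14) = 0.0102 K/W
R_total = 0.01693 K/W
Q = ΔT/R_total = 36/0.01693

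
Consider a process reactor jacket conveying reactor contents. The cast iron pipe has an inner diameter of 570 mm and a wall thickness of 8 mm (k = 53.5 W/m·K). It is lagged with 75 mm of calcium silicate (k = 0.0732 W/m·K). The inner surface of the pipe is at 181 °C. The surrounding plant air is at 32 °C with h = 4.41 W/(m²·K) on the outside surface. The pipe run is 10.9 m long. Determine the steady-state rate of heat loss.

Q ≈ 2740 W

Radial resistances (cylindrical: R_cond = ln(r_o/r_i)/(2πkL), R_conv = 1/(h·2πrL)):
R_cast iron pipe wall = ln(293/285)/(2π×53.5×10.9) = 7.555×10^-6 K/W
R_calcium silicate = ln(368/293)/(2π×0.0732×10.9) = 0.04546 K/W
R_outer film = 1/(h_o·2πr_oL) = 1/(4.41×2π×0.368×10.9) = 0.008997 K/W
R_total = 0.05447 K/W
Q = ΔT/R_total = 149/0.05447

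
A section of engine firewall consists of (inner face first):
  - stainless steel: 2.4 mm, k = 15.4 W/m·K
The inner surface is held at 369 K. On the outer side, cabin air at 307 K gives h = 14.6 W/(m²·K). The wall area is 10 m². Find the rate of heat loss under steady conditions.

Thermal resistances in series:
R_stainless steel = L/(kA) = 0.0024/(15.4×10) = 1.558×10^-5 K/W
R_outer film = 1/(h_o·A) = 1/(14.6×10) = 0.006849 K/W
R_total = 0.006865 K/W
Q = ΔT / R_total = 62 / 0.006865

Q ≈ 9030 W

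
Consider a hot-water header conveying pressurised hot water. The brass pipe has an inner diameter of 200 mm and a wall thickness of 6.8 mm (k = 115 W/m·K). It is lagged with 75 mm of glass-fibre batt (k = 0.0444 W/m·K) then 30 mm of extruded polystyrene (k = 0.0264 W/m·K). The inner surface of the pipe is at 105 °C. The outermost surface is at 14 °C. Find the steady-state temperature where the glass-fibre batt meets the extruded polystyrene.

T ≈ 43.6 °C

Per-layer cylindrical resistances, series-summed:
R_brass pipe wall = ln(106.8/100)/(2π×115×1) = 9.105×10^-5 K/W
R_glass-fibre batt = ln(181.8/106.8)/(2π×0.0444×1) = 1.907 K/W
R_extruded polystyrene = ln(211.8/181.8)/(2π×0.0264×1) = 0.9208 K/W
R_total = 2.828 K/W
Q = ΔT/R_total = 91/2.828
Q = 32.2 W/m
T_interface = T_inner − Q·ΣR(inner→interface) = 105 − 32.2×1.907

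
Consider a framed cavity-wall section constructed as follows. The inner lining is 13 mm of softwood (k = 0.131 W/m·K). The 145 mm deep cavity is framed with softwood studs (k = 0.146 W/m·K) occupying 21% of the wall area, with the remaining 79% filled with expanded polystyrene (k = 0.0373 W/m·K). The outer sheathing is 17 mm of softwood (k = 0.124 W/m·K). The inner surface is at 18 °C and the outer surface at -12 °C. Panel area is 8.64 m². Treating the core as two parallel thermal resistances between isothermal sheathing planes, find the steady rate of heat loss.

Sheathing layers in series; stud and cavity paths in parallel between them.
R_inner = 0.013/(0.131×8.64) = 0.01149 K/W
R_stud  = 0.145/(0.146×0.21×8.64) = 0.5474 K/W
R_cav   = 0.145/(0.0373×0.79×8.64) = 0.5695 K/W
1/R_core = 1/R_stud + 1/R_cav → R_core = 0.2791 K/W
R_outer = 0.017/(0.124×8.64) = 0.01587 K/W
R_total = 0.3065 K/W
Q = ΔT/R_total = 30/0.3065

Q ≈ 97.9 W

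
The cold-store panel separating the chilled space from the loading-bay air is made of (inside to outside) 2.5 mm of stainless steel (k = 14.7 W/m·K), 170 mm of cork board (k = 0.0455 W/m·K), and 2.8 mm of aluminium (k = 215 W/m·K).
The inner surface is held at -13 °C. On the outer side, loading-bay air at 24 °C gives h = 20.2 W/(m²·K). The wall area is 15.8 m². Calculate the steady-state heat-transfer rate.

Treating each layer as a thermal resistance in series:
R_stainless steel = L/(kA) = 0.0025/(14.7×15.8) = 1.076×10^-5 K/W
R_cork board = L/(kA) = 0.17/(0.0455×15.8) = 0.2365 K/W
R_aluminium = L/(kA) = 0.0028/(215×15.8) = 8.243×10^-7 K/W
R_outer film = 1/(h_o·A) = 1/(20.2×15.8) = 0.003133 K/W
R_total = 0.2396 K/W
Q = ΔT / R_total = 37 / 0.2396

Q ≈ 154 W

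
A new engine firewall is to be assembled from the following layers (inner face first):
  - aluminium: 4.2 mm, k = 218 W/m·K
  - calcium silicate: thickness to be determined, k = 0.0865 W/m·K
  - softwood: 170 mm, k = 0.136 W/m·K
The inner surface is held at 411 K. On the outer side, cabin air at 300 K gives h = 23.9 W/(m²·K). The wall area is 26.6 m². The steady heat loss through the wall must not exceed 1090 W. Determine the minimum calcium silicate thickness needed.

L ≈ 123 mm

Model the wall as resistances in series:
R_aluminium = L/(kA) = 0.0042/(218×26.6) = 7.243×10^-7 K/W
R_softwood = L/(kA) = 0.17/(0.136×26.6) = 0.04699 K/W
R_outer film = 1/(h_o·A) = 1/(23.9×26.6) = 0.001573 K/W
Sum of the known resistances R_other = 0.04857 K/W
Required total resistance R_tot = ΔT/Q_allow = 111/1090 = 0.1018 K/W
R_calcium silicate = R_tot − R_other = 0.05327 K/W
L = R·k·A = 0.05327×0.0865×26.6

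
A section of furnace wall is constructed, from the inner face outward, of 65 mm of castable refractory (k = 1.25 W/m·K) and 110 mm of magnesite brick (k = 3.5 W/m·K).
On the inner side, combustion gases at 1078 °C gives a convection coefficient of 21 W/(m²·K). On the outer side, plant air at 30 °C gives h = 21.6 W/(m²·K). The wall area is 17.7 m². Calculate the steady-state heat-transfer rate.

Using the resistance-network approach (series):
R_inner film = 1/(h_i·A) = 1/(21×17.7) = 0.00269 K/W
R_castable refractory = L/(kA) = 0.065/(1.25×17.7) = 0.002938 K/W
R_magnesite brick = L/(kA) = 0.11/(3.5×17.7) = 0.001776 K/W
R_outer film = 1/(h_o·A) = 1/(21.6×17.7) = 0.002616 K/W
R_total = 0.01002 K/W
Q = ΔT / R_total = 1048 / 0.01002

Q ≈ 105000 W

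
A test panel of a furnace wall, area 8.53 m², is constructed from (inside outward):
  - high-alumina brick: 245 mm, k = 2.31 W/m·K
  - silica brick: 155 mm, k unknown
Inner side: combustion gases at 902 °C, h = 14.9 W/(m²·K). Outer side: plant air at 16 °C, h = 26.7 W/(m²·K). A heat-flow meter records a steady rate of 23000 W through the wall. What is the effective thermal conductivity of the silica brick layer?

Series thermal resistances:
R_inner film = 1/(h_i·A) = 1/(14.9×8.53) = 0.007868 K/W
R_high-alumina brick = L/(kA) = 0.245/(2.31×8.53) = 0.01243 K/W
R_outer film = 1/(h_o·A) = 1/(26.7×8.53) = 0.004391 K/W
Sum of known resistances R_other = 0.02469 K/W
Total R = ΔT/Q = 886/23000 = 0.03852 K/W
R_silica brick = R_total − R_other = 0.01383 K/W
k = L/(R·A) = 0.155/(0.01383×8.53)

k ≈ 1.31 W/(m·K)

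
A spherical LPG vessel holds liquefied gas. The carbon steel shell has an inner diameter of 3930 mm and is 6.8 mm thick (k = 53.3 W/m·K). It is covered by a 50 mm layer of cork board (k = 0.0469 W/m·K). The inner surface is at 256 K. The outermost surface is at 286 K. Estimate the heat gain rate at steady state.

Each spherical layer contributes R = (1/r_i − 1/r_o)/(4πk):
R_carbon steel shell = (1/1.965 − 1/1.9718)/(4π×53.3) = 2.62×10^-6 K/W
R_cork board = (1/1.9718 − 1/2.0218)/(4π×0.0469) = 0.02128 K/W
R_total = 0.02128 K/W
Q = ΔT/R_total = 30/0.02128

Q ≈ 1410 W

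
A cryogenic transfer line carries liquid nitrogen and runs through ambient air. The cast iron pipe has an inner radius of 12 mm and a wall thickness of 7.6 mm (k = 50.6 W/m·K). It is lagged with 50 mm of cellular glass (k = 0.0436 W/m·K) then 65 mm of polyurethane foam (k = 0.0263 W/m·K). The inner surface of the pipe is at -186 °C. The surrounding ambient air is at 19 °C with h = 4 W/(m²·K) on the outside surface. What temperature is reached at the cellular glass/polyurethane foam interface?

T ≈ -79.6 °C

Treating each annulus and film as a series resistance:
R_cast iron pipe wall = ln(19.6/12)/(2π×50.6×1) = 0.001543 K/W
R_cellular glass = ln(69.6/19.6)/(2π×0.0436×1) = 4.626 K/W
R_polyurethane foam = ln(134.6/69.6)/(2π×0.0263×1) = 3.991 K/W
R_outer film = 1/(h_o·2πr_oL) = 1/(4×2π×0.1346×1) = 0.2956 K/W
R_total = 8.914 K/W
Q = ΔT/R_total = 205/8.914
Q = 23 W/m
T_interface = T_inner + Q·ΣR(inner→interface) = -186 + 23×4.627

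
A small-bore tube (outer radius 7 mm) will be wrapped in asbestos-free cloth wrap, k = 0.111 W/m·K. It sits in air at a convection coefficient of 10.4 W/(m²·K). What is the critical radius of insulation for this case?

For a cylinder r_cr = k/h = 0.111/10.4
r_cr = 10.7 mm; since the bare radius (7 mm) is below r_cr, adding a thin layer of insulation will *increase* heat loss.

r_cr ≈ 10.7 mm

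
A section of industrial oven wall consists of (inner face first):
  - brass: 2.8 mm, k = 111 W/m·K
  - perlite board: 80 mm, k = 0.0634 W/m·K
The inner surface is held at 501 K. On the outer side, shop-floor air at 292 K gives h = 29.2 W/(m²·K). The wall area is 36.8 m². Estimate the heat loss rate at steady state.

Model the wall as resistances in series:
R_brass = L/(kA) = 0.0028/(111×36.8) = 6.855×10^-7 K/W
R_perlite board = L/(kA) = 0.08/(0.0634×36.8) = 0.03429 K/W
R_outer film = 1/(h_o·A) = 1/(29.2×36.8) = 9.306×10^-4 K/W
R_total = 0.03522 K/W
Q = ΔT / R_total = 209 / 0.03522

Q ≈ 5930 W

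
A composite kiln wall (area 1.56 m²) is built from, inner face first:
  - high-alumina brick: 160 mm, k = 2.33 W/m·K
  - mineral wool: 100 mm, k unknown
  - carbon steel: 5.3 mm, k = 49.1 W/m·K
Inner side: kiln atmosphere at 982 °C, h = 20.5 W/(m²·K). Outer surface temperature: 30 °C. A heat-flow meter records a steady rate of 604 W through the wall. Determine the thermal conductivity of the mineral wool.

k ≈ 0.0427 W/(m·K)

Thermal resistances in series:
R_inner film = 1/(h_i·A) = 1/(20.5×1.56) = 0.03127 K/W
R_high-alumina brick = L/(kA) = 0.16/(2.33×1.56) = 0.04402 K/W
R_carbon steel = L/(kA) = 0.0053/(49.1×1.56) = 6.919×10^-5 K/W
Sum of known resistances R_other = 0.07536 K/W
Total R = ΔT/Q = 952/604 = 1.576 K/W
R_mineral wool = R_total − R_other = 1.501 K/W
k = L/(R·A) = 0.1/(1.501×1.56)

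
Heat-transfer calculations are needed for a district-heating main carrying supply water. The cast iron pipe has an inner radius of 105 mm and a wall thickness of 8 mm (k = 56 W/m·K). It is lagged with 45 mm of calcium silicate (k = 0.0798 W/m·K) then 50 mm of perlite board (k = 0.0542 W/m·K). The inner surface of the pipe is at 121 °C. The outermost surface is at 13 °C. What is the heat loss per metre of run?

Cylindrical conduction, so R = ln(r₂/r₁)/(2πkL) per layer, in series:
R_cast iron pipe wall = ln(113/105)/(2π×56×1) = 2.087×10^-4 K/W
R_calcium silicate = ln(158/113)/(2π×0.0798×1) = 0.6685 K/W
R_perlite board = ln(208/158)/(2π×0.0542×1) = 0.8074 K/W
R_total = 1.476 K/W
Q = ΔT/R_total = 108/1.476

q′ ≈ 73.2 W/m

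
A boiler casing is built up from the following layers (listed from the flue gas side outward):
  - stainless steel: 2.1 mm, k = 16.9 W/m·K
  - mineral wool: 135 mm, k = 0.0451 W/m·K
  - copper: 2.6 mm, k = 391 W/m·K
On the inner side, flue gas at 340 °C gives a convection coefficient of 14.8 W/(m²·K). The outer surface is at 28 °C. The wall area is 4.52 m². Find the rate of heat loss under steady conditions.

Using the resistance-network approach (series):
R_inner film = 1/(h_i·A) = 1/(14.8×4.52) = 0.01495 K/W
R_stainless steel = L/(kA) = 0.0021/(16.9×4.52) = 2.749×10^-5 K/W
R_mineral wool = L/(kA) = 0.135/(0.0451×4.52) = 0.6622 K/W
R_copper = L/(kA) = 0.0026/(391×4.52) = 1.471×10^-6 K/W
R_total = 0.6772 K/W
Q = ΔT / R_total = 312 / 0.6772

Q ≈ 461 W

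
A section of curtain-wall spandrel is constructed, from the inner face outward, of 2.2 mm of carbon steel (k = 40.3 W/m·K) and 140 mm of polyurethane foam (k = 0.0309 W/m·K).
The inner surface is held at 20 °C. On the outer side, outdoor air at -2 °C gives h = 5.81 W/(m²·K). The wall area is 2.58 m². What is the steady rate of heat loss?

Q ≈ 12.1 W

Thermal resistances in series:
R_carbon steel = L/(kA) = 0.0022/(40.3×2.58) = 2.116×10^-5 K/W
R_polyurethane foam = L/(kA) = 0.14/(0.0309×2.58) = 1.756 K/W
R_outer film = 1/(h_o·A) = 1/(5.81×2.58) = 0.06671 K/W
R_total = 1.823 K/W
Q = ΔT / R_total = 22 / 1.823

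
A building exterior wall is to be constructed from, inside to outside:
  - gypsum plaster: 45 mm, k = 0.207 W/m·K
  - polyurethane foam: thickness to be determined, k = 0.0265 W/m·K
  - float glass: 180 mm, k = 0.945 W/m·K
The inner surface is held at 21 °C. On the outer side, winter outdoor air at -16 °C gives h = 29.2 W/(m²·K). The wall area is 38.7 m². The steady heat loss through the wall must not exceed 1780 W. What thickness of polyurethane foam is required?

Using the resistance-network approach (series):
R_gypsum plaster = L/(kA) = 0.045/(0.207×38.7) = 0.005617 K/W
R_float glass = L/(kA) = 0.18/(0.945×38.7) = 0.004922 K/W
R_outer film = 1/(h_o·A) = 1/(29.2×38.7) = 8.849×10^-4 K/W
Sum of the known resistances R_other = 0.01142 K/W
Required total resistance R_tot = ΔT/Q_allow = 37/1780 = 0.02079 K/W
R_polyurethane foam = R_tot − R_other = 0.009362 K/W
L = R·k·A = 0.009362×0.0265×38.7

L ≈ 9.6 mm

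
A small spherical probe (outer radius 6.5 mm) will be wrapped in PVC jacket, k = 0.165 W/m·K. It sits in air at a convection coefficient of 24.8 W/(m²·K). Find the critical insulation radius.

For a sphere r_cr = 2k/h = 2×0.165/24.8
r_cr = 13.3 mm; since the bare radius (6.5 mm) is below r_cr, adding a thin layer of insulation will *increase* heat loss.

r_cr ≈ 13.3 mm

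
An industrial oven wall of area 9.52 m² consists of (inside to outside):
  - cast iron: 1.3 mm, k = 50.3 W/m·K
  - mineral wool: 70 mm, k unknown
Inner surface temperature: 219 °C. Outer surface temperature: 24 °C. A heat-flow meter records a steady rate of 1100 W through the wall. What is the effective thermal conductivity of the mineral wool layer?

Treating each layer as a thermal resistance in series:
R_cast iron = L/(kA) = 0.0013/(50.3×9.52) = 2.715×10^-6 K/W
Sum of known resistances R_other = 2.715×10^-6 K/W
Total R = ΔT/Q = 195/1100 = 0.1773 K/W
R_mineral wool = R_total − R_other = 0.1773 K/W
k = L/(R·A) = 0.07/(0.1773×9.52)

k ≈ 0.0415 W/(m·K)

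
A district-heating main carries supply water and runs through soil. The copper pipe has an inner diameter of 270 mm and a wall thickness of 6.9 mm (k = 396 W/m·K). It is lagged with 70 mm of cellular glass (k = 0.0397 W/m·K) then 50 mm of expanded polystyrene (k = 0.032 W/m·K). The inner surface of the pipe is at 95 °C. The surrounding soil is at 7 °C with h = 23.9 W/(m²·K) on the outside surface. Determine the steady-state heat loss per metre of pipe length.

Per-layer cylindrical resistances, series-summed:
R_copper pipe wall = ln(141.9/135)/(2π×396×1) = 2.003×10^-5 K/W
R_cellular glass = ln(211.9/141.9)/(2π×0.0397×1) = 1.608 K/W
R_expanded polystyrene = ln(261.9/211.9)/(2π×0.032×1) = 1.054 K/W
R_outer film = 1/(h_o·2πr_oL) = 1/(23.9×2π×0.2619×1) = 0.02543 K/W
R_total = 2.687 K/W
Q = ΔT/R_total = 88/2.687

q′ ≈ 32.8 W/m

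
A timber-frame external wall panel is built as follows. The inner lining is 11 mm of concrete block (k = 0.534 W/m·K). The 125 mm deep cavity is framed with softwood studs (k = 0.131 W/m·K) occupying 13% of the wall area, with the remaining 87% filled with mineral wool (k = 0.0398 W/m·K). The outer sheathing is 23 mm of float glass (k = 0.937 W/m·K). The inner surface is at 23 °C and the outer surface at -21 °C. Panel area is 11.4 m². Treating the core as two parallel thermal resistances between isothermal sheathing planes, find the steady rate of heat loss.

Sheathing layers in series; stud and cavity paths in parallel between them.
R_inner = 0.011/(0.534×11.4) = 0.001807 K/W
R_stud  = 0.125/(0.131×0.13×11.4) = 0.6439 K/W
R_cav   = 0.125/(0.0398×0.87×11.4) = 0.3167 K/W
1/R_core = 1/R_stud + 1/R_cav → R_core = 0.2123 K/W
R_outer = 0.023/(0.937×11.4) = 0.002153 K/W
R_total = 0.2162 K/W
Q = ΔT/R_total = 44/0.2162

Q ≈ 203 W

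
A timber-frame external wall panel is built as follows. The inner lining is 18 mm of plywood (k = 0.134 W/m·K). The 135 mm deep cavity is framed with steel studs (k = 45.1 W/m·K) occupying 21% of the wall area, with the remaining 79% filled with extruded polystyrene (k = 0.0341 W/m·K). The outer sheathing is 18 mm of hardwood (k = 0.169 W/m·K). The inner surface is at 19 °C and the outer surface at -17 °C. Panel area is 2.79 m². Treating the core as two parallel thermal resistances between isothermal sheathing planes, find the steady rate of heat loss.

Q ≈ 394 W

Sheathing layers in series; stud and cavity paths in parallel between them.
R_inner = 0.018/(0.134×2.79) = 0.04815 K/W
R_stud  = 0.135/(45.1×0.21×2.79) = 0.005109 K/W
R_cav   = 0.135/(0.0341×0.79×2.79) = 1.796 K/W
1/R_core = 1/R_stud + 1/R_cav → R_core = 0.005094 K/W
R_outer = 0.018/(0.169×2.79) = 0.03818 K/W
R_total = 0.09142 K/W
Q = ΔT/R_total = 36/0.09142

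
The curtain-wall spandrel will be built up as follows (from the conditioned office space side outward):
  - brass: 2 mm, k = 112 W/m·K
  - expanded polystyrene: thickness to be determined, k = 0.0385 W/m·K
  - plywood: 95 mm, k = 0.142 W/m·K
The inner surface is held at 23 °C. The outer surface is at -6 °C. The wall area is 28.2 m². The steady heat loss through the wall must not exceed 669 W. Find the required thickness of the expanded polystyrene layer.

L ≈ 21.3 mm

Using the resistance-network approach (series):
R_brass = L/(kA) = 0.002/(112×28.2) = 6.332×10^-7 K/W
R_plywood = L/(kA) = 0.095/(0.142×28.2) = 0.02372 K/W
Sum of the known resistances R_other = 0.02372 K/W
Required total resistance R_tot = ΔT/Q_allow = 29/669 = 0.04335 K/W
R_expanded polystyrene = R_tot − R_other = 0.01962 K/W
L = R·k·A = 0.01962×0.0385×28.2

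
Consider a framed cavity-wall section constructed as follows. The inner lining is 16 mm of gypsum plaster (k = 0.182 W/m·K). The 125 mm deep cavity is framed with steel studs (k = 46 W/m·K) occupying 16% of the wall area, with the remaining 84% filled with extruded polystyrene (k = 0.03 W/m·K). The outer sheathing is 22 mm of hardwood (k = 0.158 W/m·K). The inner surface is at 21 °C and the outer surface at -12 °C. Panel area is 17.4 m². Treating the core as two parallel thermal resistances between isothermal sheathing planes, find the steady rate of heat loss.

Q ≈ 2350 W

Sheathing layers in series; stud and cavity paths in parallel between them.
R_inner = 0.016/(0.182×17.4) = 0.005052 K/W
R_stud  = 0.125/(46×0.16×17.4) = 9.761×10^-4 K/W
R_cav   = 0.125/(0.03×0.84×17.4) = 0.2851 K/W
1/R_core = 1/R_stud + 1/R_cav → R_core = 9.727×10^-4 K/W
R_outer = 0.022/(0.158×17.4) = 0.008002 K/W
R_total = 0.01403 K/W
Q = ΔT/R_total = 33/0.01403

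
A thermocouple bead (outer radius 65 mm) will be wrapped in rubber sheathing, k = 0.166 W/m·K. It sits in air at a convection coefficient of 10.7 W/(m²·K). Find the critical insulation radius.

r_cr ≈ 31 mm

For a sphere r_cr = 2k/h = 2×0.166/10.7
r_cr = 31 mm; since the bare radius (65 mm) is above r_cr, any added insulation will reduce heat loss.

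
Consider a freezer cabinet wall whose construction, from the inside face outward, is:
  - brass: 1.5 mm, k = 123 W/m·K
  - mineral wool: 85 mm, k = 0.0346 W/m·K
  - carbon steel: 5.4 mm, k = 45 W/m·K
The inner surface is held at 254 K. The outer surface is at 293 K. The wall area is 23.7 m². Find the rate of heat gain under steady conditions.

Q ≈ 376 W

Using the resistance-network approach (series):
R_brass = L/(kA) = 0.0015/(123×23.7) = 5.146×10^-7 K/W
R_mineral wool = L/(kA) = 0.085/(0.0346×23.7) = 0.1037 K/W
R_carbon steel = L/(kA) = 0.0054/(45×23.7) = 5.063×10^-6 K/W
R_total = 0.1037 K/W
Q = ΔT / R_total = 39 / 0.1037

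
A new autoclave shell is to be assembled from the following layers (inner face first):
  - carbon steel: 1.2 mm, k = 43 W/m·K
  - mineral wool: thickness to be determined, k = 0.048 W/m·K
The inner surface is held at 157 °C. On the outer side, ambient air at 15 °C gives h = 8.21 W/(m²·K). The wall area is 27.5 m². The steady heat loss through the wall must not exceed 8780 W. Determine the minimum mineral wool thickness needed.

Model the wall as resistances in series:
R_carbon steel = L/(kA) = 0.0012/(43×27.5) = 1.015×10^-6 K/W
R_outer film = 1/(h_o·A) = 1/(8.21×27.5) = 0.004429 K/W
Sum of the known resistances R_other = 0.00443 K/W
Required total resistance R_tot = ΔT/Q_allow = 142/8780 = 0.01617 K/W
R_mineral wool = R_tot − R_other = 0.01174 K/W
L = R·k·A = 0.01174×0.048×27.5

L ≈ 15.5 mm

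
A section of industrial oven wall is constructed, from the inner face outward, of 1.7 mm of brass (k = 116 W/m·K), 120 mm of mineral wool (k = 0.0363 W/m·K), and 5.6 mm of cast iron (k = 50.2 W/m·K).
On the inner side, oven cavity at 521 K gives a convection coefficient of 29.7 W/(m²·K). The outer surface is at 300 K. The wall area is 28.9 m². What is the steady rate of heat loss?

Series thermal resistances:
R_inner film = 1/(h_i·A) = 1/(29.7×28.9) = 0.001165 K/W
R_brass = L/(kA) = 0.0017/(116×28.9) = 5.071×10^-7 K/W
R_mineral wool = L/(kA) = 0.12/(0.0363×28.9) = 0.1144 K/W
R_cast iron = L/(kA) = 0.0056/(50.2×28.9) = 3.86×10^-6 K/W
R_total = 0.1156 K/W
Q = ΔT / R_total = 221 / 0.1156

Q ≈ 1910 W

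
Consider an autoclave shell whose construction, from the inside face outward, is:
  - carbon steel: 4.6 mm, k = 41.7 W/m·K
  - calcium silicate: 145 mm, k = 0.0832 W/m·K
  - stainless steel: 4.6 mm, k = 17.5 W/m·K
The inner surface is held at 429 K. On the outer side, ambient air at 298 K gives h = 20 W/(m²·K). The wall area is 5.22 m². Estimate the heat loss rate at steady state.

Q ≈ 381 W

Using the resistance-network approach (series):
R_carbon steel = L/(kA) = 0.0046/(41.7×5.22) = 2.113×10^-5 K/W
R_calcium silicate = L/(kA) = 0.145/(0.0832×5.22) = 0.3339 K/W
R_stainless steel = L/(kA) = 0.0046/(17.5×5.22) = 5.036×10^-5 K/W
R_outer film = 1/(h_o·A) = 1/(20×5.22) = 0.009579 K/W
R_total = 0.3435 K/W
Q = ΔT / R_total = 131 / 0.3435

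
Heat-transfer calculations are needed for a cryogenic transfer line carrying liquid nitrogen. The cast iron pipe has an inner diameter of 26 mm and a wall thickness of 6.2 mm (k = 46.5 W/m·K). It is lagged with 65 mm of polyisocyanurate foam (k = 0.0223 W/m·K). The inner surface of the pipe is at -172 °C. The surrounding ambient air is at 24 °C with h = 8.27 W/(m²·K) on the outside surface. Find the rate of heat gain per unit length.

q′ ≈ 18.2 W/m

Cylindrical conduction, so R = ln(r₂/r₁)/(2πkL) per layer, in series:
R_cast iron pipe wall = ln(19.2/13)/(2π×46.5×1) = 0.001335 K/W
R_polyisocyanurate foam = ln(84.2/19.2)/(2π×0.0223×1) = 10.55 K/W
R_outer film = 1/(h_o·2πr_oL) = 1/(8.27×2π×0.0842×1) = 0.2286 K/W
R_total = 10.78 K/W
Q = ΔT/R_total = 196/10.78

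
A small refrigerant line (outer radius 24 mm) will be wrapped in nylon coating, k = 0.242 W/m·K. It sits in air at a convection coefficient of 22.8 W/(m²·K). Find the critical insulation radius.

r_cr ≈ 10.6 mm

For a cylinder r_cr = k/h = 0.242/22.8
r_cr = 10.6 mm; since the bare radius (24 mm) is above r_cr, any added insulation will reduce heat loss.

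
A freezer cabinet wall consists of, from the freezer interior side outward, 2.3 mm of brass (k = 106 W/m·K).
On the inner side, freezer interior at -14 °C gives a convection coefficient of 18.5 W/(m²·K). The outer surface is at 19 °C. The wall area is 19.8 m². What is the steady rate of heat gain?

Series thermal resistances:
R_inner film = 1/(h_i·A) = 1/(18.5×19.8) = 0.00273 K/W
R_brass = L/(kA) = 0.0023/(106×19.8) = 1.096×10^-6 K/W
R_total = 0.002731 K/W
Q = ΔT / R_total = 33 / 0.002731

Q ≈ 12100 W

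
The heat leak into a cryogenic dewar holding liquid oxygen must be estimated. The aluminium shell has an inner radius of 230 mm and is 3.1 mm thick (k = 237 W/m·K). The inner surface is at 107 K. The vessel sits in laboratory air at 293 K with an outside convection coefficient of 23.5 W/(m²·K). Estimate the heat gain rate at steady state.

Q ≈ 2980 W

Spherical conduction: R = (1/r_in − 1/r_out)/(4πk) per layer; series-sum.
R_aluminium shell = (1/0.23 − 1/0.2331)/(4π×237) = 1.941×10^-5 K/W
R_outer film = 1/(h·4πr_o²) = 1/(23.5×4π×0.2331²) = 0.06232 K/W
R_total = 0.06234 K/W
Q = ΔT/R_total = 186/0.06234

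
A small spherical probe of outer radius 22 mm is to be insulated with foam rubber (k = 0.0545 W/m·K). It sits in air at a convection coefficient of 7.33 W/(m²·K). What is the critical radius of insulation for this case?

r_cr ≈ 14.9 mm

For a sphere r_cr = 2k/h = 2×0.0545/7.33
r_cr = 14.9 mm; since the bare radius (22 mm) is above r_cr, any added insulation will reduce heat loss.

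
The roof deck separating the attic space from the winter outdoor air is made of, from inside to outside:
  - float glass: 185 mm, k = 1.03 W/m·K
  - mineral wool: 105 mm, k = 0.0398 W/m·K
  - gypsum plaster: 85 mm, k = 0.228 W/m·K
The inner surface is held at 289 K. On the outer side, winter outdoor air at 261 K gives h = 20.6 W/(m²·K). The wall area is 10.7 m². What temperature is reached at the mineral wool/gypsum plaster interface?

T ≈ 265 K

Thermal resistances in series:
R_float glass = L/(kA) = 0.185/(1.03×10.7) = 0.01679 K/W
R_mineral wool = L/(kA) = 0.105/(0.0398×10.7) = 0.2466 K/W
R_gypsum plaster = L/(kA) = 0.085/(0.228×10.7) = 0.03484 K/W
R_outer film = 1/(h_o·A) = 1/(20.6×10.7) = 0.004537 K/W
R_total = 0.3027 K/W;  Q = ΔT/R_total = 28/0.3027 = 92.49 W
T_interface = T_inner − Q·ΣR(inner→interface) = 289 − 92.5×0.2633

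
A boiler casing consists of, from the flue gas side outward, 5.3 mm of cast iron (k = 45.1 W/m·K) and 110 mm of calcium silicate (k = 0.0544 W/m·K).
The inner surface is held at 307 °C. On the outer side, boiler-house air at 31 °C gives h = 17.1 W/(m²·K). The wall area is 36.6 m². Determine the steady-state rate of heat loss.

Treating each layer as a thermal resistance in series:
R_cast iron = L/(kA) = 0.0053/(45.1×36.6) = 3.211×10^-6 K/W
R_calcium silicate = L/(kA) = 0.11/(0.0544×36.6) = 0.05525 K/W
R_outer film = 1/(h_o·A) = 1/(17.1×36.6) = 0.001598 K/W
R_total = 0.05685 K/W
Q = ΔT / R_total = 276 / 0.05685

Q ≈ 4860 W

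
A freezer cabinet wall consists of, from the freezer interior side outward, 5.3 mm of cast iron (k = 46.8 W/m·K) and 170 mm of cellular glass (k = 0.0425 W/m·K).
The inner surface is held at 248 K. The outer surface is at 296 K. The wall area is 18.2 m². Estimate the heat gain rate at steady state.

Thermal resistances in series:
R_cast iron = L/(kA) = 0.0053/(46.8×18.2) = 6.222×10^-6 K/W
R_cellular glass = L/(kA) = 0.17/(0.0425×18.2) = 0.2198 K/W
R_total = 0.2198 K/W
Q = ΔT / R_total = 48 / 0.2198

Q ≈ 218 W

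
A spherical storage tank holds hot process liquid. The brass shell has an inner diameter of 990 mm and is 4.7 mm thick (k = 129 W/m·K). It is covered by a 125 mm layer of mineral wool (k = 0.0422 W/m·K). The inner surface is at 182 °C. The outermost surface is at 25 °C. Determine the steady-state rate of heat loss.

Each spherical layer contributes R = (1/r_i − 1/r_o)/(4πk):
R_brass shell = (1/0.495 − 1/0.4997)/(4π×129) = 1.172×10^-5 K/W
R_mineral wool = (1/0.4997 − 1/0.6247)/(4π×0.0422) = 0.7551 K/W
R_total = 0.7551 K/W
Q = ΔT/R_total = 157/0.7551

Q ≈ 208 W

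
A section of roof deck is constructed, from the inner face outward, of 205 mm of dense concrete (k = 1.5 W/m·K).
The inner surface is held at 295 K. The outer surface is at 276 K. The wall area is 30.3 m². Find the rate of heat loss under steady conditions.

Q ≈ 4210 W

Series thermal resistances:
R_dense concrete = L/(kA) = 0.205/(1.5×30.3) = 0.00451 K/W
R_total = 0.00451 K/W
Q = ΔT / R_total = 19 / 0.00451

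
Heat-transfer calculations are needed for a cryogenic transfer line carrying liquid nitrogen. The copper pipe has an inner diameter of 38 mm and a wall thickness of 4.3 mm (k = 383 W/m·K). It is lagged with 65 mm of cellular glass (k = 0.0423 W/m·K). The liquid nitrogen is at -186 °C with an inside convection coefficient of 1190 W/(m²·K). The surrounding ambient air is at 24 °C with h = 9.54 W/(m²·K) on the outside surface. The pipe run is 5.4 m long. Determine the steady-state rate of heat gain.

Cylindrical conduction, so R = ln(r₂/r₁)/(2πkL) per layer, in series:
R_inner film = 1/(h_i·2πr₁L) = 1/(1190×2π×0.019×5.4) = 0.001304 K/W
R_copper pipe wall = ln(23.3/19)/(2π×383×5.4) = 1.57×10^-5 K/W
R_cellular glass = ln(88.3/23.3)/(2π×0.0423×5.4) = 0.9283 K/W
R_outer film = 1/(h_o·2πr_oL) = 1/(9.54×2π×0.0883×5.4) = 0.03499 K/W
R_total = 0.9646 K/W
Q = ΔT/R_total = 210/0.9646

Q ≈ 218 W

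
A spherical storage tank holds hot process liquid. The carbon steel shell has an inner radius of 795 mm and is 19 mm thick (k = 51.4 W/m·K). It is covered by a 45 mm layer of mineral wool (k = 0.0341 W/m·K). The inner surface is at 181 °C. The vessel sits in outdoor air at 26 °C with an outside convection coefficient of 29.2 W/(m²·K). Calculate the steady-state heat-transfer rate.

Q ≈ 1010 W

Spherical conduction: R = (1/r_in − 1/r_out)/(4πk) per layer; series-sum.
R_carbon steel shell = (1/0.795 − 1/0.814)/(4π×51.4) = 4.546×10^-5 K/W
R_mineral wool = (1/0.814 − 1/0.859)/(4π×0.0341) = 0.1502 K/W
R_outer film = 1/(h·4πr_o²) = 1/(29.2×4π×0.859²) = 0.003693 K/W
R_total = 0.1539 K/W
Q = ΔT/R_total = 155/0.1539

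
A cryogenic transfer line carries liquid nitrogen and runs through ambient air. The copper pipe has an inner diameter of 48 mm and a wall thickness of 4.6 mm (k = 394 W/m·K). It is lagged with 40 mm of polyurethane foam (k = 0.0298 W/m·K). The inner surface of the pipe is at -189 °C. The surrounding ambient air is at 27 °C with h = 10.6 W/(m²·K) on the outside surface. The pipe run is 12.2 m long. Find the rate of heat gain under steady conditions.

For a radial system each layer contributes R = ln(r_out/r_in)/(2πkL); films add R = 1/(hA).
R_copper pipe wall = ln(28.6/24)/(2π×394×12.2) = 5.806×10^-6 K/W
R_polyurethane foam = ln(68.6/28.6)/(2π×0.0298×12.2) = 0.383 K/W
R_outer film = 1/(h_o·2πr_oL) = 1/(10.6×2π×0.0686×12.2) = 0.01794 K/W
R_total = 0.4009 K/W
Q = ΔT/R_total = 216/0.4009

Q ≈ 539 W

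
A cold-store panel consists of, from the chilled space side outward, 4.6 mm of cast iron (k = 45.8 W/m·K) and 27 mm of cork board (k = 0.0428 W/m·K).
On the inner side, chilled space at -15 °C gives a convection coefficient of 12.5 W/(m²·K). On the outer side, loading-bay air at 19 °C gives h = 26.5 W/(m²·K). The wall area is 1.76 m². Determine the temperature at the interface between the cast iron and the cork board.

Model the wall as resistances in series:
R_inner film = 1/(h_i·A) = 1/(12.5×1.76) = 0.04545 K/W
R_cast iron = L/(kA) = 0.0046/(45.8×1.76) = 5.707×10^-5 K/W
R_cork board = L/(kA) = 0.027/(0.0428×1.76) = 0.3584 K/W
R_outer film = 1/(h_o·A) = 1/(26.5×1.76) = 0.02144 K/W
R_total = 0.4254 K/W;  Q = ΔT/R_total = 34/0.4254 = 79.93 W
T_interface = T_inner + Q·ΣR(inner→interface) = -15 + 79.9×0.04551

T ≈ -11.4 °C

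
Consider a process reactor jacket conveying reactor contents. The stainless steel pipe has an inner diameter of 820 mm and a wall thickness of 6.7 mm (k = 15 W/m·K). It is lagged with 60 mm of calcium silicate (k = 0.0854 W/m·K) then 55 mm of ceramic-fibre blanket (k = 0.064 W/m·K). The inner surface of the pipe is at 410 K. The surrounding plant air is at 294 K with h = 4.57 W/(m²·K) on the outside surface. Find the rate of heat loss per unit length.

Cylindrical conduction, so R = ln(r₂/r₁)/(2πkL) per layer, in series:
R_stainless steel pipe wall = ln(416.7/410)/(2π×15×1) = 1.72×10^-4 K/W
R_calcium silicate = ln(476.7/416.7)/(2π×0.0854×1) = 0.2507 K/W
R_ceramic-fibre blanket = ln(531.7/476.7)/(2π×0.064×1) = 0.2715 K/W
R_outer film = 1/(h_o·2πr_oL) = 1/(4.57×2π×0.5317×1) = 0.0655 K/W
R_total = 0.5879 K/W
Q = ΔT/R_total = 116/0.5879

q′ ≈ 197 W/m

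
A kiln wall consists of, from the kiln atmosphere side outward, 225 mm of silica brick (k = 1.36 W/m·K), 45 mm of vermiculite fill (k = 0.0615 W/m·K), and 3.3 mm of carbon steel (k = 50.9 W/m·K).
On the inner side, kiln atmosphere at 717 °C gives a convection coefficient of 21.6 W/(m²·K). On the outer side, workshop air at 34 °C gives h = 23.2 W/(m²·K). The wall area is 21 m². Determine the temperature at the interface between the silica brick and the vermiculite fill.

Thermal resistances in series:
R_inner film = 1/(h_i·A) = 1/(21.6×21) = 0.002205 K/W
R_silica brick = L/(kA) = 0.225/(1.36×21) = 0.007878 K/W
R_vermiculite fill = L/(kA) = 0.045/(0.0615×21) = 0.03484 K/W
R_carbon steel = L/(kA) = 0.0033/(50.9×21) = 3.087×10^-6 K/W
R_outer film = 1/(h_o·A) = 1/(23.2×21) = 0.002053 K/W
R_total = 0.04698 K/W;  Q = ΔT/R_total = 683/0.04698 = 14540 W
T_interface = T_inner − Q·ΣR(inner→interface) = 717 − 14500×0.01008

T ≈ 570 °C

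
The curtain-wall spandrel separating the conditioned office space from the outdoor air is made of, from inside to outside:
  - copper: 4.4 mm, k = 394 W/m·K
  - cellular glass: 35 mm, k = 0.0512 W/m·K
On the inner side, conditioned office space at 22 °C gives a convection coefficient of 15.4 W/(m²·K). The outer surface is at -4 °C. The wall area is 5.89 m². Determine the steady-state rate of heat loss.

Series thermal resistances:
R_inner film = 1/(h_i·A) = 1/(15.4×5.89) = 0.01102 K/W
R_copper = L/(kA) = 0.0044/(394×5.89) = 1.896×10^-6 K/W
R_cellular glass = L/(kA) = 0.035/(0.0512×5.89) = 0.1161 K/W
R_total = 0.1271 K/W
Q = ΔT / R_total = 26 / 0.1271

Q ≈ 205 W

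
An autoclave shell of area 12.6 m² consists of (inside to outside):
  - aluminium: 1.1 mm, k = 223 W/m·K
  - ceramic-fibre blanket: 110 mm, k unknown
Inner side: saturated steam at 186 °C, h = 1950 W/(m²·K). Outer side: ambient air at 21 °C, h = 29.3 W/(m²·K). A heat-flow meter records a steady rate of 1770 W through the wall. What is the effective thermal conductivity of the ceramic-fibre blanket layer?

Model the wall as resistances in series:
R_inner film = 1/(h_i·A) = 1/(1950×12.6) = 4.07×10^-5 K/W
R_aluminium = L/(kA) = 0.0011/(223×12.6) = 3.915×10^-7 K/W
R_outer film = 1/(h_o·A) = 1/(29.3×12.6) = 0.002709 K/W
Sum of known resistances R_other = 0.00275 K/W
Total R = ΔT/Q = 165/1770 = 0.09322 K/W
R_ceramic-fibre blanket = R_total − R_other = 0.09047 K/W
k = L/(R·A) = 0.11/(0.09047×12.6)

k ≈ 0.0965 W/(m·K)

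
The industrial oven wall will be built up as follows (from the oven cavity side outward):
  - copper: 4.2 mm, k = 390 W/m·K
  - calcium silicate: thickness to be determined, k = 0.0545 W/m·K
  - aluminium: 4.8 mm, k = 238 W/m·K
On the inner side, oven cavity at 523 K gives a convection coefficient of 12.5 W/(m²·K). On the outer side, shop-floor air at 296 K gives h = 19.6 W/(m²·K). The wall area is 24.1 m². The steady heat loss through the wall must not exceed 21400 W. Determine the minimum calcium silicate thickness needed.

Model the wall as resistances in series:
R_inner film = 1/(h_i·A) = 1/(12.5×24.1) = 0.00332 K/W
R_copper = L/(kA) = 0.0042/(390×24.1) = 4.469×10^-7 K/W
R_aluminium = L/(kA) = 0.0048/(238×24.1) = 8.368×10^-7 K/W
R_outer film = 1/(h_o·A) = 1/(19.6×24.1) = 0.002117 K/W
Sum of the known resistances R_other = 0.005438 K/W
Required total resistance R_tot = ΔT/Q_allow = 227/21400 = 0.01061 K/W
R_calcium silicate = R_tot − R_other = 0.00517 K/W
L = R·k·A = 0.00517×0.0545×24.1

L ≈ 6.79 mm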